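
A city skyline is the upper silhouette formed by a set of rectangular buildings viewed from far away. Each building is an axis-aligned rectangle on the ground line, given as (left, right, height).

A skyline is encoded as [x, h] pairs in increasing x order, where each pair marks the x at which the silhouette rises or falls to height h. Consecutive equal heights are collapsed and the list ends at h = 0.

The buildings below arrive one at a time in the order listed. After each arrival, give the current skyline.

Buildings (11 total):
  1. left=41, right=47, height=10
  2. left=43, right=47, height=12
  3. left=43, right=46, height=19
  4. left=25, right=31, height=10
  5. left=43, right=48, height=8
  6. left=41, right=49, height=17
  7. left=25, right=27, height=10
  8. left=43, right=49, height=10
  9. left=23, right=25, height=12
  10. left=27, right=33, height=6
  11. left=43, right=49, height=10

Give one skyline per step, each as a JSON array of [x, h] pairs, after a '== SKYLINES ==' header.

== SKYLINES ==
[[41,10],[47,0]]
[[41,10],[43,12],[47,0]]
[[41,10],[43,19],[46,12],[47,0]]
[[25,10],[31,0],[41,10],[43,19],[46,12],[47,0]]
[[25,10],[31,0],[41,10],[43,19],[46,12],[47,8],[48,0]]
[[25,10],[31,0],[41,17],[43,19],[46,17],[49,0]]
[[25,10],[31,0],[41,17],[43,19],[46,17],[49,0]]
[[25,10],[31,0],[41,17],[43,19],[46,17],[49,0]]
[[23,12],[25,10],[31,0],[41,17],[43,19],[46,17],[49,0]]
[[23,12],[25,10],[31,6],[33,0],[41,17],[43,19],[46,17],[49,0]]
[[23,12],[25,10],[31,6],[33,0],[41,17],[43,19],[46,17],[49,0]]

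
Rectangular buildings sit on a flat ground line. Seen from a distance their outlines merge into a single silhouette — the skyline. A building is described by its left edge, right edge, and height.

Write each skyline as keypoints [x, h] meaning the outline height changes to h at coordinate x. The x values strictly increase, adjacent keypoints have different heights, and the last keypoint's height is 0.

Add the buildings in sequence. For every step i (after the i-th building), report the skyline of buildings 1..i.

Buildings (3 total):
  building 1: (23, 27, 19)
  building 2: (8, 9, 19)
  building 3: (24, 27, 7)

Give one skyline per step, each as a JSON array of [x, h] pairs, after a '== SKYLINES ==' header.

== SKYLINES ==
[[23,19],[27,0]]
[[8,19],[9,0],[23,19],[27,0]]
[[8,19],[9,0],[23,19],[27,0]]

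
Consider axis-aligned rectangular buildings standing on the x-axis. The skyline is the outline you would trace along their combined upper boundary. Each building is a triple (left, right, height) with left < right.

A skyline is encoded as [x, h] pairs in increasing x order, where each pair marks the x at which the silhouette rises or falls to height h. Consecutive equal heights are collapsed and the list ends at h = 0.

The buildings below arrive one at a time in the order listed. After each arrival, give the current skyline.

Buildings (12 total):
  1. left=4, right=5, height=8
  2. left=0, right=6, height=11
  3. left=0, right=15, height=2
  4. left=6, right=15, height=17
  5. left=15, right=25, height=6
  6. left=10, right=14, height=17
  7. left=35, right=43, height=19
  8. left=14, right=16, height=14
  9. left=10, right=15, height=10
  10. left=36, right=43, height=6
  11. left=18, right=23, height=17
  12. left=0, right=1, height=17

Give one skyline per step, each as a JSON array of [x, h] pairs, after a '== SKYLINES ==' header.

== SKYLINES ==
[[4,8],[5,0]]
[[0,11],[6,0]]
[[0,11],[6,2],[15,0]]
[[0,11],[6,17],[15,0]]
[[0,11],[6,17],[15,6],[25,0]]
[[0,11],[6,17],[15,6],[25,0]]
[[0,11],[6,17],[15,6],[25,0],[35,19],[43,0]]
[[0,11],[6,17],[15,14],[16,6],[25,0],[35,19],[43,0]]
[[0,11],[6,17],[15,14],[16,6],[25,0],[35,19],[43,0]]
[[0,11],[6,17],[15,14],[16,6],[25,0],[35,19],[43,0]]
[[0,11],[6,17],[15,14],[16,6],[18,17],[23,6],[25,0],[35,19],[43,0]]
[[0,17],[1,11],[6,17],[15,14],[16,6],[18,17],[23,6],[25,0],[35,19],[43,0]]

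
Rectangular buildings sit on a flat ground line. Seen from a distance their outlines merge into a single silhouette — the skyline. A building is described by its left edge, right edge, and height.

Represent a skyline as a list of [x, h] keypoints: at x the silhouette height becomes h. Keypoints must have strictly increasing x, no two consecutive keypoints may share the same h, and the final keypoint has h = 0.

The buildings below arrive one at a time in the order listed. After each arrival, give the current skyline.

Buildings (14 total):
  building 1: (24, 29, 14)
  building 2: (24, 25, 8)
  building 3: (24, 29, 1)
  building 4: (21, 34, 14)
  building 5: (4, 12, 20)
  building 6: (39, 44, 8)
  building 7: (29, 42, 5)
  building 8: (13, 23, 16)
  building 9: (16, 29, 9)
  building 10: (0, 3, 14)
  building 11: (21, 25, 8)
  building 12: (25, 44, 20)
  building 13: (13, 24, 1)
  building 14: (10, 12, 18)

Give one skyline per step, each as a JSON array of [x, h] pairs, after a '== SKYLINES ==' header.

== SKYLINES ==
[[24,14],[29,0]]
[[24,14],[29,0]]
[[24,14],[29,0]]
[[21,14],[34,0]]
[[4,20],[12,0],[21,14],[34,0]]
[[4,20],[12,0],[21,14],[34,0],[39,8],[44,0]]
[[4,20],[12,0],[21,14],[34,5],[39,8],[44,0]]
[[4,20],[12,0],[13,16],[23,14],[34,5],[39,8],[44,0]]
[[4,20],[12,0],[13,16],[23,14],[34,5],[39,8],[44,0]]
[[0,14],[3,0],[4,20],[12,0],[13,16],[23,14],[34,5],[39,8],[44,0]]
[[0,14],[3,0],[4,20],[12,0],[13,16],[23,14],[34,5],[39,8],[44,0]]
[[0,14],[3,0],[4,20],[12,0],[13,16],[23,14],[25,20],[44,0]]
[[0,14],[3,0],[4,20],[12,0],[13,16],[23,14],[25,20],[44,0]]
[[0,14],[3,0],[4,20],[12,0],[13,16],[23,14],[25,20],[44,0]]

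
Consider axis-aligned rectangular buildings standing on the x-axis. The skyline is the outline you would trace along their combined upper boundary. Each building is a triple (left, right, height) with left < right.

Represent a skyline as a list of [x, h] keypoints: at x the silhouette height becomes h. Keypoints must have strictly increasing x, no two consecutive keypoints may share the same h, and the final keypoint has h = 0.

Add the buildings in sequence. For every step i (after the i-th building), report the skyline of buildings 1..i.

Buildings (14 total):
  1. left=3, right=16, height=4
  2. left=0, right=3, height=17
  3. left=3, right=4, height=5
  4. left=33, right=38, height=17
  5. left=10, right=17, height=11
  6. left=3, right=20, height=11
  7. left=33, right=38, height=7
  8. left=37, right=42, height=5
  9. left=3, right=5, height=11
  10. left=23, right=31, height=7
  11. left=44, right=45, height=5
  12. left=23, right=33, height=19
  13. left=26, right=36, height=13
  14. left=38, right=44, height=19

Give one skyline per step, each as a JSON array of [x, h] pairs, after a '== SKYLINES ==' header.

== SKYLINES ==
[[3,4],[16,0]]
[[0,17],[3,4],[16,0]]
[[0,17],[3,5],[4,4],[16,0]]
[[0,17],[3,5],[4,4],[16,0],[33,17],[38,0]]
[[0,17],[3,5],[4,4],[10,11],[17,0],[33,17],[38,0]]
[[0,17],[3,11],[20,0],[33,17],[38,0]]
[[0,17],[3,11],[20,0],[33,17],[38,0]]
[[0,17],[3,11],[20,0],[33,17],[38,5],[42,0]]
[[0,17],[3,11],[20,0],[33,17],[38,5],[42,0]]
[[0,17],[3,11],[20,0],[23,7],[31,0],[33,17],[38,5],[42,0]]
[[0,17],[3,11],[20,0],[23,7],[31,0],[33,17],[38,5],[42,0],[44,5],[45,0]]
[[0,17],[3,11],[20,0],[23,19],[33,17],[38,5],[42,0],[44,5],[45,0]]
[[0,17],[3,11],[20,0],[23,19],[33,17],[38,5],[42,0],[44,5],[45,0]]
[[0,17],[3,11],[20,0],[23,19],[33,17],[38,19],[44,5],[45,0]]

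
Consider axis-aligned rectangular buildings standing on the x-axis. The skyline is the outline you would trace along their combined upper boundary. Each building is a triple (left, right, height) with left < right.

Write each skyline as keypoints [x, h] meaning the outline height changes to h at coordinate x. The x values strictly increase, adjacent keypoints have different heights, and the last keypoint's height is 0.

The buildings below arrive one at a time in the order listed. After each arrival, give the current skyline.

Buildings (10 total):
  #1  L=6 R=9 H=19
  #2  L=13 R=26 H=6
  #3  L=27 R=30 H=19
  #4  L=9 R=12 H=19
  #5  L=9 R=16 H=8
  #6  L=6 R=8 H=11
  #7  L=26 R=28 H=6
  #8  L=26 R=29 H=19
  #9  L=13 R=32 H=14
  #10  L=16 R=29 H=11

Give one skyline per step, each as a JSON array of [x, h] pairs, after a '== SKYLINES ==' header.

== SKYLINES ==
[[6,19],[9,0]]
[[6,19],[9,0],[13,6],[26,0]]
[[6,19],[9,0],[13,6],[26,0],[27,19],[30,0]]
[[6,19],[12,0],[13,6],[26,0],[27,19],[30,0]]
[[6,19],[12,8],[16,6],[26,0],[27,19],[30,0]]
[[6,19],[12,8],[16,6],[26,0],[27,19],[30,0]]
[[6,19],[12,8],[16,6],[27,19],[30,0]]
[[6,19],[12,8],[16,6],[26,19],[30,0]]
[[6,19],[12,8],[13,14],[26,19],[30,14],[32,0]]
[[6,19],[12,8],[13,14],[26,19],[30,14],[32,0]]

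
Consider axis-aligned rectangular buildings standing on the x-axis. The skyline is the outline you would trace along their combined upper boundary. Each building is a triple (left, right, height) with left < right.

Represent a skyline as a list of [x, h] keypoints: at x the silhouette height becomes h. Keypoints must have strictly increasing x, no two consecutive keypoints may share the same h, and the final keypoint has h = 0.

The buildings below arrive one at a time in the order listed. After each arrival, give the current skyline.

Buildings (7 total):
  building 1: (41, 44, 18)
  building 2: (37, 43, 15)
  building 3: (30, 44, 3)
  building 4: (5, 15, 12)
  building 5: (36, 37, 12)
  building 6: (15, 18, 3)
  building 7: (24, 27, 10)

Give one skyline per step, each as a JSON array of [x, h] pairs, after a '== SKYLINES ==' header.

== SKYLINES ==
[[41,18],[44,0]]
[[37,15],[41,18],[44,0]]
[[30,3],[37,15],[41,18],[44,0]]
[[5,12],[15,0],[30,3],[37,15],[41,18],[44,0]]
[[5,12],[15,0],[30,3],[36,12],[37,15],[41,18],[44,0]]
[[5,12],[15,3],[18,0],[30,3],[36,12],[37,15],[41,18],[44,0]]
[[5,12],[15,3],[18,0],[24,10],[27,0],[30,3],[36,12],[37,15],[41,18],[44,0]]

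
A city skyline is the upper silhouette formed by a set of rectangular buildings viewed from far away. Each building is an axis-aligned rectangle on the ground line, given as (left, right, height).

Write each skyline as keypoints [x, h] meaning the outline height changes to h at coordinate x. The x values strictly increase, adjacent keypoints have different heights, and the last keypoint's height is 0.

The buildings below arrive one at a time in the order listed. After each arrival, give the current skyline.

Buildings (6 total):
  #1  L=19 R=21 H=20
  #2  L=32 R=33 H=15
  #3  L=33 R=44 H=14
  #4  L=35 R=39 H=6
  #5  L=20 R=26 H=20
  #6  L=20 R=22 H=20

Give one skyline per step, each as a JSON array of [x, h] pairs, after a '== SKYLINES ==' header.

== SKYLINES ==
[[19,20],[21,0]]
[[19,20],[21,0],[32,15],[33,0]]
[[19,20],[21,0],[32,15],[33,14],[44,0]]
[[19,20],[21,0],[32,15],[33,14],[44,0]]
[[19,20],[26,0],[32,15],[33,14],[44,0]]
[[19,20],[26,0],[32,15],[33,14],[44,0]]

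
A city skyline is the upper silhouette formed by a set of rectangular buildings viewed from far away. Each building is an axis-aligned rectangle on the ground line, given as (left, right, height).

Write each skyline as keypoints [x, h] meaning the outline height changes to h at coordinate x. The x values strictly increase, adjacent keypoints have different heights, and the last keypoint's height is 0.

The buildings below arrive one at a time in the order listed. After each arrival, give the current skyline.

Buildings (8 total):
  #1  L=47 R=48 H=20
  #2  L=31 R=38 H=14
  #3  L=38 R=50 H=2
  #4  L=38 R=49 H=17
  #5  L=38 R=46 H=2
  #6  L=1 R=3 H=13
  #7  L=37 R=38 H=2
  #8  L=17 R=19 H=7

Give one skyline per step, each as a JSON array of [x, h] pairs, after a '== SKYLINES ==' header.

== SKYLINES ==
[[47,20],[48,0]]
[[31,14],[38,0],[47,20],[48,0]]
[[31,14],[38,2],[47,20],[48,2],[50,0]]
[[31,14],[38,17],[47,20],[48,17],[49,2],[50,0]]
[[31,14],[38,17],[47,20],[48,17],[49,2],[50,0]]
[[1,13],[3,0],[31,14],[38,17],[47,20],[48,17],[49,2],[50,0]]
[[1,13],[3,0],[31,14],[38,17],[47,20],[48,17],[49,2],[50,0]]
[[1,13],[3,0],[17,7],[19,0],[31,14],[38,17],[47,20],[48,17],[49,2],[50,0]]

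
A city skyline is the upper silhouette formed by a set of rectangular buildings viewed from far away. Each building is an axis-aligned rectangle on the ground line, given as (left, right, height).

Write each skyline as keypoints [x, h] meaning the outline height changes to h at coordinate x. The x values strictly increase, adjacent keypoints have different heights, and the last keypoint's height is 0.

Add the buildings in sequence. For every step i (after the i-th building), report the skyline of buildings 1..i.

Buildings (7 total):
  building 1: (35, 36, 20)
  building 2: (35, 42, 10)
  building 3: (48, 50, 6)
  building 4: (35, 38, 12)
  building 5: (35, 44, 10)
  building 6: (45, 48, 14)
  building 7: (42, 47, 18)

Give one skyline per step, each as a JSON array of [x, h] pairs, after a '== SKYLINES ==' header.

== SKYLINES ==
[[35,20],[36,0]]
[[35,20],[36,10],[42,0]]
[[35,20],[36,10],[42,0],[48,6],[50,0]]
[[35,20],[36,12],[38,10],[42,0],[48,6],[50,0]]
[[35,20],[36,12],[38,10],[44,0],[48,6],[50,0]]
[[35,20],[36,12],[38,10],[44,0],[45,14],[48,6],[50,0]]
[[35,20],[36,12],[38,10],[42,18],[47,14],[48,6],[50,0]]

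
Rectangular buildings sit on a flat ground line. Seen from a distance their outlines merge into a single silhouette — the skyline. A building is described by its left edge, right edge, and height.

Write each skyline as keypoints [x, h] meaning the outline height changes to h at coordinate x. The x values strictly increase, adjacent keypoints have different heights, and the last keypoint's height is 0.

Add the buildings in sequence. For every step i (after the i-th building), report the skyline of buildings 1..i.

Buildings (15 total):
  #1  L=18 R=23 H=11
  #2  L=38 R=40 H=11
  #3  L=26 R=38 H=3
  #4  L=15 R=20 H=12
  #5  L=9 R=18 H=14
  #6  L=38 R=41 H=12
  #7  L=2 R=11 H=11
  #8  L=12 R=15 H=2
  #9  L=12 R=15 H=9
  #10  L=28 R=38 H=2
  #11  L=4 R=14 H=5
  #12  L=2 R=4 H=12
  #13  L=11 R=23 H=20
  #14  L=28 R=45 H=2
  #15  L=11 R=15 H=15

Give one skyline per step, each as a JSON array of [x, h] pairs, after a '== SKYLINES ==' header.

== SKYLINES ==
[[18,11],[23,0]]
[[18,11],[23,0],[38,11],[40,0]]
[[18,11],[23,0],[26,3],[38,11],[40,0]]
[[15,12],[20,11],[23,0],[26,3],[38,11],[40,0]]
[[9,14],[18,12],[20,11],[23,0],[26,3],[38,11],[40,0]]
[[9,14],[18,12],[20,11],[23,0],[26,3],[38,12],[41,0]]
[[2,11],[9,14],[18,12],[20,11],[23,0],[26,3],[38,12],[41,0]]
[[2,11],[9,14],[18,12],[20,11],[23,0],[26,3],[38,12],[41,0]]
[[2,11],[9,14],[18,12],[20,11],[23,0],[26,3],[38,12],[41,0]]
[[2,11],[9,14],[18,12],[20,11],[23,0],[26,3],[38,12],[41,0]]
[[2,11],[9,14],[18,12],[20,11],[23,0],[26,3],[38,12],[41,0]]
[[2,12],[4,11],[9,14],[18,12],[20,11],[23,0],[26,3],[38,12],[41,0]]
[[2,12],[4,11],[9,14],[11,20],[23,0],[26,3],[38,12],[41,0]]
[[2,12],[4,11],[9,14],[11,20],[23,0],[26,3],[38,12],[41,2],[45,0]]
[[2,12],[4,11],[9,14],[11,20],[23,0],[26,3],[38,12],[41,2],[45,0]]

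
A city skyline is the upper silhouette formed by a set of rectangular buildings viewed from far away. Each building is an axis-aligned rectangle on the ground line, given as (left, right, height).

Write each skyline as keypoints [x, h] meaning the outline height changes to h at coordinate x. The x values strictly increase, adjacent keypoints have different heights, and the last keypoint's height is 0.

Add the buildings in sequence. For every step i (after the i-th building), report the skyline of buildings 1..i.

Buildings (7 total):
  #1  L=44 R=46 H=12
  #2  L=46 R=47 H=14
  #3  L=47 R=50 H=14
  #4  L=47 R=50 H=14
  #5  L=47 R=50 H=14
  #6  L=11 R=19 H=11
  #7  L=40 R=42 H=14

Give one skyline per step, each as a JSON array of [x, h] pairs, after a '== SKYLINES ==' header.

== SKYLINES ==
[[44,12],[46,0]]
[[44,12],[46,14],[47,0]]
[[44,12],[46,14],[50,0]]
[[44,12],[46,14],[50,0]]
[[44,12],[46,14],[50,0]]
[[11,11],[19,0],[44,12],[46,14],[50,0]]
[[11,11],[19,0],[40,14],[42,0],[44,12],[46,14],[50,0]]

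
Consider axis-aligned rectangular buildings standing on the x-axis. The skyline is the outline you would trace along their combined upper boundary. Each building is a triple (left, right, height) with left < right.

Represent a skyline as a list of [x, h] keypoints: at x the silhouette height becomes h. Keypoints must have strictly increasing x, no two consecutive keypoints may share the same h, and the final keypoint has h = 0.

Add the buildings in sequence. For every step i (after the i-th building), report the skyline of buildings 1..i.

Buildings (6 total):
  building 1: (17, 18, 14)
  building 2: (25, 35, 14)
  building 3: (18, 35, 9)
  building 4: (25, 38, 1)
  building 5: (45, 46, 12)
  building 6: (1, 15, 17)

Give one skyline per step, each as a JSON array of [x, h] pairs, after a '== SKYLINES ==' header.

== SKYLINES ==
[[17,14],[18,0]]
[[17,14],[18,0],[25,14],[35,0]]
[[17,14],[18,9],[25,14],[35,0]]
[[17,14],[18,9],[25,14],[35,1],[38,0]]
[[17,14],[18,9],[25,14],[35,1],[38,0],[45,12],[46,0]]
[[1,17],[15,0],[17,14],[18,9],[25,14],[35,1],[38,0],[45,12],[46,0]]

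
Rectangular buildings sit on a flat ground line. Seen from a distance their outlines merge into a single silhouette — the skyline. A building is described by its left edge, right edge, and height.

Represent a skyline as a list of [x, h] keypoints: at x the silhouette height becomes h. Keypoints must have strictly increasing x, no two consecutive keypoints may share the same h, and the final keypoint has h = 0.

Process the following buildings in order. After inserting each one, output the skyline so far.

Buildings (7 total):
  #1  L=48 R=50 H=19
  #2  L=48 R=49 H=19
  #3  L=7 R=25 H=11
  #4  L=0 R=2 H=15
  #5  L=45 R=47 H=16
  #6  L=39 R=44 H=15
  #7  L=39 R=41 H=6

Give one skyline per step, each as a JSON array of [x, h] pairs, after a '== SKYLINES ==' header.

== SKYLINES ==
[[48,19],[50,0]]
[[48,19],[50,0]]
[[7,11],[25,0],[48,19],[50,0]]
[[0,15],[2,0],[7,11],[25,0],[48,19],[50,0]]
[[0,15],[2,0],[7,11],[25,0],[45,16],[47,0],[48,19],[50,0]]
[[0,15],[2,0],[7,11],[25,0],[39,15],[44,0],[45,16],[47,0],[48,19],[50,0]]
[[0,15],[2,0],[7,11],[25,0],[39,15],[44,0],[45,16],[47,0],[48,19],[50,0]]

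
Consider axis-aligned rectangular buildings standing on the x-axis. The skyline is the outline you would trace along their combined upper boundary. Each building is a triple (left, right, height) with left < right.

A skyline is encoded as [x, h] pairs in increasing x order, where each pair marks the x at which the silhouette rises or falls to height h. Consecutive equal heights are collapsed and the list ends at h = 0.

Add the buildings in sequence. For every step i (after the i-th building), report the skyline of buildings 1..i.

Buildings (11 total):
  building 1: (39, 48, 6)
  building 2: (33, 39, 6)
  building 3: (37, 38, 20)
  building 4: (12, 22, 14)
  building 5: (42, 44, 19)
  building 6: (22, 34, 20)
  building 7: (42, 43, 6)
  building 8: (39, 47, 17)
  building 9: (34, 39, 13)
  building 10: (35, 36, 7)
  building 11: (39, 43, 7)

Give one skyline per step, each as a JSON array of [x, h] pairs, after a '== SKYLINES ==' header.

== SKYLINES ==
[[39,6],[48,0]]
[[33,6],[48,0]]
[[33,6],[37,20],[38,6],[48,0]]
[[12,14],[22,0],[33,6],[37,20],[38,6],[48,0]]
[[12,14],[22,0],[33,6],[37,20],[38,6],[42,19],[44,6],[48,0]]
[[12,14],[22,20],[34,6],[37,20],[38,6],[42,19],[44,6],[48,0]]
[[12,14],[22,20],[34,6],[37,20],[38,6],[42,19],[44,6],[48,0]]
[[12,14],[22,20],[34,6],[37,20],[38,6],[39,17],[42,19],[44,17],[47,6],[48,0]]
[[12,14],[22,20],[34,13],[37,20],[38,13],[39,17],[42,19],[44,17],[47,6],[48,0]]
[[12,14],[22,20],[34,13],[37,20],[38,13],[39,17],[42,19],[44,17],[47,6],[48,0]]
[[12,14],[22,20],[34,13],[37,20],[38,13],[39,17],[42,19],[44,17],[47,6],[48,0]]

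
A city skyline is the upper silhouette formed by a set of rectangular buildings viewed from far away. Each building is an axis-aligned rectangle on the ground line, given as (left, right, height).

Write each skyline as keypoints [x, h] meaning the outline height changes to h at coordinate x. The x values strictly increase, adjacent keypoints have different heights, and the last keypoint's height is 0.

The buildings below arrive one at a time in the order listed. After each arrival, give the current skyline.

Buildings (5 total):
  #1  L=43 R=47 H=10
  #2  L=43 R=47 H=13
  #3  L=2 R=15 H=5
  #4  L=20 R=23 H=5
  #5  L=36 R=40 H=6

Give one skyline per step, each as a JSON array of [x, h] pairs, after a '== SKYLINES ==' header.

== SKYLINES ==
[[43,10],[47,0]]
[[43,13],[47,0]]
[[2,5],[15,0],[43,13],[47,0]]
[[2,5],[15,0],[20,5],[23,0],[43,13],[47,0]]
[[2,5],[15,0],[20,5],[23,0],[36,6],[40,0],[43,13],[47,0]]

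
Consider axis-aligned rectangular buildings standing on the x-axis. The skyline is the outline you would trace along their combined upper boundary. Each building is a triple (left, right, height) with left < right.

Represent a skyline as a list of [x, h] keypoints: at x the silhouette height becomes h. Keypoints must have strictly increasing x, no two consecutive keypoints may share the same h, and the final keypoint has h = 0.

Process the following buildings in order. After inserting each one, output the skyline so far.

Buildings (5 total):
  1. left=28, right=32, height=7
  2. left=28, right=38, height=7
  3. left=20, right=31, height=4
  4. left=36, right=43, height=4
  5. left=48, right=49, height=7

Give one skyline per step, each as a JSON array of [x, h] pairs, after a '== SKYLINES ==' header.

== SKYLINES ==
[[28,7],[32,0]]
[[28,7],[38,0]]
[[20,4],[28,7],[38,0]]
[[20,4],[28,7],[38,4],[43,0]]
[[20,4],[28,7],[38,4],[43,0],[48,7],[49,0]]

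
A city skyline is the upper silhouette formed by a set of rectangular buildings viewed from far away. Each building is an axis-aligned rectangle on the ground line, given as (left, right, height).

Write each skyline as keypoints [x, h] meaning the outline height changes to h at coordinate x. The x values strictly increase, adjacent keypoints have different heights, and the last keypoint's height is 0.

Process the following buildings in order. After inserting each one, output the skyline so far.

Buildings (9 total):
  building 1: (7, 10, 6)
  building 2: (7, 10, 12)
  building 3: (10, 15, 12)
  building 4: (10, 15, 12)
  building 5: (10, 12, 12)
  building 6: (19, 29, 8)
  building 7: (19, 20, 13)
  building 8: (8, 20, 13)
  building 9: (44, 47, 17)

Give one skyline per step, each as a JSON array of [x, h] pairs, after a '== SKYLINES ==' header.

== SKYLINES ==
[[7,6],[10,0]]
[[7,12],[10,0]]
[[7,12],[15,0]]
[[7,12],[15,0]]
[[7,12],[15,0]]
[[7,12],[15,0],[19,8],[29,0]]
[[7,12],[15,0],[19,13],[20,8],[29,0]]
[[7,12],[8,13],[20,8],[29,0]]
[[7,12],[8,13],[20,8],[29,0],[44,17],[47,0]]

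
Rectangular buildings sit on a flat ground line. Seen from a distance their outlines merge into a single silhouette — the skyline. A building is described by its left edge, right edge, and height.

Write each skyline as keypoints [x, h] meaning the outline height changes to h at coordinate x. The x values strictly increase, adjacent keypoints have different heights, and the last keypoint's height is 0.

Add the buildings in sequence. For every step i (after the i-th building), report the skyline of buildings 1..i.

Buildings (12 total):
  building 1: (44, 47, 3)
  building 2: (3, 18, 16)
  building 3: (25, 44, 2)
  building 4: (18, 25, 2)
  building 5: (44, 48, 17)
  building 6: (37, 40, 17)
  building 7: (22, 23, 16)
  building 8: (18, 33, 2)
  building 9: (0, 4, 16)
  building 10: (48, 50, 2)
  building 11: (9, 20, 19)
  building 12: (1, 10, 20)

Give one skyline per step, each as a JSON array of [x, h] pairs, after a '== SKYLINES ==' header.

== SKYLINES ==
[[44,3],[47,0]]
[[3,16],[18,0],[44,3],[47,0]]
[[3,16],[18,0],[25,2],[44,3],[47,0]]
[[3,16],[18,2],[44,3],[47,0]]
[[3,16],[18,2],[44,17],[48,0]]
[[3,16],[18,2],[37,17],[40,2],[44,17],[48,0]]
[[3,16],[18,2],[22,16],[23,2],[37,17],[40,2],[44,17],[48,0]]
[[3,16],[18,2],[22,16],[23,2],[37,17],[40,2],[44,17],[48,0]]
[[0,16],[18,2],[22,16],[23,2],[37,17],[40,2],[44,17],[48,0]]
[[0,16],[18,2],[22,16],[23,2],[37,17],[40,2],[44,17],[48,2],[50,0]]
[[0,16],[9,19],[20,2],[22,16],[23,2],[37,17],[40,2],[44,17],[48,2],[50,0]]
[[0,16],[1,20],[10,19],[20,2],[22,16],[23,2],[37,17],[40,2],[44,17],[48,2],[50,0]]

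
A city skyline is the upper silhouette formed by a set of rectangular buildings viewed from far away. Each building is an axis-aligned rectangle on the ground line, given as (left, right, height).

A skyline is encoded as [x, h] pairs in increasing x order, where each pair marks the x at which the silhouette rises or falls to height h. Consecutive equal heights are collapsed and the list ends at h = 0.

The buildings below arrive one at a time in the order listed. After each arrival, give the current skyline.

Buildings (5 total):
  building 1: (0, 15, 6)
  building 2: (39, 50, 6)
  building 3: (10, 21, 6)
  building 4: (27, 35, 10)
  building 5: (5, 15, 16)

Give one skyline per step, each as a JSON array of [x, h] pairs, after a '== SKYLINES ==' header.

== SKYLINES ==
[[0,6],[15,0]]
[[0,6],[15,0],[39,6],[50,0]]
[[0,6],[21,0],[39,6],[50,0]]
[[0,6],[21,0],[27,10],[35,0],[39,6],[50,0]]
[[0,6],[5,16],[15,6],[21,0],[27,10],[35,0],[39,6],[50,0]]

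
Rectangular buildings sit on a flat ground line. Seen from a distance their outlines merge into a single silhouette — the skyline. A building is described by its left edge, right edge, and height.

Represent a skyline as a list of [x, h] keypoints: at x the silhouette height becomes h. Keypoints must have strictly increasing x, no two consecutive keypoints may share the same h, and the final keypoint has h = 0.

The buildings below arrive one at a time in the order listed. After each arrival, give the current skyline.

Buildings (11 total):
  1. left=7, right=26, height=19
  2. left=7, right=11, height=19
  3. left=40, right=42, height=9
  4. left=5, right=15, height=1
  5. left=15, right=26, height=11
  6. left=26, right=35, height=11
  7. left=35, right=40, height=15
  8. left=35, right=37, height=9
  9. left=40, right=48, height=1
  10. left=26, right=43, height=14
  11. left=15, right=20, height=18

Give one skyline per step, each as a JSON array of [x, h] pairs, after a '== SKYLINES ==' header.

== SKYLINES ==
[[7,19],[26,0]]
[[7,19],[26,0]]
[[7,19],[26,0],[40,9],[42,0]]
[[5,1],[7,19],[26,0],[40,9],[42,0]]
[[5,1],[7,19],[26,0],[40,9],[42,0]]
[[5,1],[7,19],[26,11],[35,0],[40,9],[42,0]]
[[5,1],[7,19],[26,11],[35,15],[40,9],[42,0]]
[[5,1],[7,19],[26,11],[35,15],[40,9],[42,0]]
[[5,1],[7,19],[26,11],[35,15],[40,9],[42,1],[48,0]]
[[5,1],[7,19],[26,14],[35,15],[40,14],[43,1],[48,0]]
[[5,1],[7,19],[26,14],[35,15],[40,14],[43,1],[48,0]]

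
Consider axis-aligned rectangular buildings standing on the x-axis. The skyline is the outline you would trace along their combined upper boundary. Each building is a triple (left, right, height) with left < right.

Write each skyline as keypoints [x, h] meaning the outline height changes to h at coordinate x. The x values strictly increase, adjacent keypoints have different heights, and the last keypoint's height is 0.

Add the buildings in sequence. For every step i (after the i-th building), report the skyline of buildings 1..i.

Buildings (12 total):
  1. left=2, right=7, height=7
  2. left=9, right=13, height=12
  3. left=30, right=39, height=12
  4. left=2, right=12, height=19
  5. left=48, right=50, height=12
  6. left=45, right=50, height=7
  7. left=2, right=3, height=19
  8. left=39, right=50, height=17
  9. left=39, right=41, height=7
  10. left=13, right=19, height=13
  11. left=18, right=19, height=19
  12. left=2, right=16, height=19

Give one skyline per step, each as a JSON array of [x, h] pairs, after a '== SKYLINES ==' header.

== SKYLINES ==
[[2,7],[7,0]]
[[2,7],[7,0],[9,12],[13,0]]
[[2,7],[7,0],[9,12],[13,0],[30,12],[39,0]]
[[2,19],[12,12],[13,0],[30,12],[39,0]]
[[2,19],[12,12],[13,0],[30,12],[39,0],[48,12],[50,0]]
[[2,19],[12,12],[13,0],[30,12],[39,0],[45,7],[48,12],[50,0]]
[[2,19],[12,12],[13,0],[30,12],[39,0],[45,7],[48,12],[50,0]]
[[2,19],[12,12],[13,0],[30,12],[39,17],[50,0]]
[[2,19],[12,12],[13,0],[30,12],[39,17],[50,0]]
[[2,19],[12,12],[13,13],[19,0],[30,12],[39,17],[50,0]]
[[2,19],[12,12],[13,13],[18,19],[19,0],[30,12],[39,17],[50,0]]
[[2,19],[16,13],[18,19],[19,0],[30,12],[39,17],[50,0]]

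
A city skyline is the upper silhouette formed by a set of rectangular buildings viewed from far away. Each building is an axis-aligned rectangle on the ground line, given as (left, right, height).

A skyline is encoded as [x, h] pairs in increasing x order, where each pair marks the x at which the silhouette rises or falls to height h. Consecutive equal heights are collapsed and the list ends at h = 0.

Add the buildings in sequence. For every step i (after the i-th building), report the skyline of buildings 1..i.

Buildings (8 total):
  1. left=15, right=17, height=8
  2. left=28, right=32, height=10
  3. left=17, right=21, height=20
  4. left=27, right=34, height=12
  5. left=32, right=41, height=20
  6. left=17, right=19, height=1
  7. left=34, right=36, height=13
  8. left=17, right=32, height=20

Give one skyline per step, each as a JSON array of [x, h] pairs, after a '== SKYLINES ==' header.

== SKYLINES ==
[[15,8],[17,0]]
[[15,8],[17,0],[28,10],[32,0]]
[[15,8],[17,20],[21,0],[28,10],[32,0]]
[[15,8],[17,20],[21,0],[27,12],[34,0]]
[[15,8],[17,20],[21,0],[27,12],[32,20],[41,0]]
[[15,8],[17,20],[21,0],[27,12],[32,20],[41,0]]
[[15,8],[17,20],[21,0],[27,12],[32,20],[41,0]]
[[15,8],[17,20],[41,0]]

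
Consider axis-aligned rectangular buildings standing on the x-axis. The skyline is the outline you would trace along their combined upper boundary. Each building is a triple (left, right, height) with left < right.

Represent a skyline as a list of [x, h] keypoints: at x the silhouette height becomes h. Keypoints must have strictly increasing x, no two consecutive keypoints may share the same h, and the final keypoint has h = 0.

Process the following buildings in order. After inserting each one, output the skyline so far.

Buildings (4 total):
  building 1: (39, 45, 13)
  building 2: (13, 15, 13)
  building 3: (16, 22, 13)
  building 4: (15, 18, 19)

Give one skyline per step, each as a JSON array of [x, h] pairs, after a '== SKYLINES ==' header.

== SKYLINES ==
[[39,13],[45,0]]
[[13,13],[15,0],[39,13],[45,0]]
[[13,13],[15,0],[16,13],[22,0],[39,13],[45,0]]
[[13,13],[15,19],[18,13],[22,0],[39,13],[45,0]]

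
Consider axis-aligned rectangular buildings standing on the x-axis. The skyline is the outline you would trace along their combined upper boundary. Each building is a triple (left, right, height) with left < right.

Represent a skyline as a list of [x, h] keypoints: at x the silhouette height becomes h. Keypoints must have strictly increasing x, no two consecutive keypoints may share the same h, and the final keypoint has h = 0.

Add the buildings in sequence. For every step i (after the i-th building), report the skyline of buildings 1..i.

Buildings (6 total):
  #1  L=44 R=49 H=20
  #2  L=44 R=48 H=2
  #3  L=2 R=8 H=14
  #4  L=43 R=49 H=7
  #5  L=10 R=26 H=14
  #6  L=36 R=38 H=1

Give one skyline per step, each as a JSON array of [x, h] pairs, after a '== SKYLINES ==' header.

== SKYLINES ==
[[44,20],[49,0]]
[[44,20],[49,0]]
[[2,14],[8,0],[44,20],[49,0]]
[[2,14],[8,0],[43,7],[44,20],[49,0]]
[[2,14],[8,0],[10,14],[26,0],[43,7],[44,20],[49,0]]
[[2,14],[8,0],[10,14],[26,0],[36,1],[38,0],[43,7],[44,20],[49,0]]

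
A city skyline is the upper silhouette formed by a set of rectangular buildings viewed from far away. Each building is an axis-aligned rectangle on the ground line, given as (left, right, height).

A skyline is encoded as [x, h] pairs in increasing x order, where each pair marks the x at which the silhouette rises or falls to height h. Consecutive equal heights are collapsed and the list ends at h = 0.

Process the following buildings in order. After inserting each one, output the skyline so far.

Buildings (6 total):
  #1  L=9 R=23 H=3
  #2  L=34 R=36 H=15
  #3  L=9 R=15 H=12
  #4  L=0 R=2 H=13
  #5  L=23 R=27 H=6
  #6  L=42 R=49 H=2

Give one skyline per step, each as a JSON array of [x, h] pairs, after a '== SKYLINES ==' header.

== SKYLINES ==
[[9,3],[23,0]]
[[9,3],[23,0],[34,15],[36,0]]
[[9,12],[15,3],[23,0],[34,15],[36,0]]
[[0,13],[2,0],[9,12],[15,3],[23,0],[34,15],[36,0]]
[[0,13],[2,0],[9,12],[15,3],[23,6],[27,0],[34,15],[36,0]]
[[0,13],[2,0],[9,12],[15,3],[23,6],[27,0],[34,15],[36,0],[42,2],[49,0]]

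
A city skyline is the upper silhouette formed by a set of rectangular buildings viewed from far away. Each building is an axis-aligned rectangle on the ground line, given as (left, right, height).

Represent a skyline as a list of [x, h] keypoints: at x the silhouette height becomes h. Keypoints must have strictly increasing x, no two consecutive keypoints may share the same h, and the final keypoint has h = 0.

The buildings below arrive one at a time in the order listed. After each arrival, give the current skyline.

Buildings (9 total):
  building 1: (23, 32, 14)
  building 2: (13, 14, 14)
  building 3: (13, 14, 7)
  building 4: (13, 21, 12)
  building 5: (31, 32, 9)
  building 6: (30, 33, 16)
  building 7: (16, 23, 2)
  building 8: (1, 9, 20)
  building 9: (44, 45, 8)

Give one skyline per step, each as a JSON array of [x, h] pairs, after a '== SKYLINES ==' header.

== SKYLINES ==
[[23,14],[32,0]]
[[13,14],[14,0],[23,14],[32,0]]
[[13,14],[14,0],[23,14],[32,0]]
[[13,14],[14,12],[21,0],[23,14],[32,0]]
[[13,14],[14,12],[21,0],[23,14],[32,0]]
[[13,14],[14,12],[21,0],[23,14],[30,16],[33,0]]
[[13,14],[14,12],[21,2],[23,14],[30,16],[33,0]]
[[1,20],[9,0],[13,14],[14,12],[21,2],[23,14],[30,16],[33,0]]
[[1,20],[9,0],[13,14],[14,12],[21,2],[23,14],[30,16],[33,0],[44,8],[45,0]]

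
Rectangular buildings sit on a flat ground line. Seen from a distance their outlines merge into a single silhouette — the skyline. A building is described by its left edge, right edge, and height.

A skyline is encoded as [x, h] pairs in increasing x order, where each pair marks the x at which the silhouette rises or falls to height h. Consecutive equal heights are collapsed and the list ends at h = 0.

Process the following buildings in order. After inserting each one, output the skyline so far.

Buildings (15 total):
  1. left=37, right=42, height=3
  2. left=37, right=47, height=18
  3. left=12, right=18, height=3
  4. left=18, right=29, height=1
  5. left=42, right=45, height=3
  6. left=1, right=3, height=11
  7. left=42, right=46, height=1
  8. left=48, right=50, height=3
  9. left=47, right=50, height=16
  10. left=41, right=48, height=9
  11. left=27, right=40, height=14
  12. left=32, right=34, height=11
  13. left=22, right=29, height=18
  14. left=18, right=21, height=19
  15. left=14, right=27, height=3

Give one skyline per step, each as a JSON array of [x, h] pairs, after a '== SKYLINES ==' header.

== SKYLINES ==
[[37,3],[42,0]]
[[37,18],[47,0]]
[[12,3],[18,0],[37,18],[47,0]]
[[12,3],[18,1],[29,0],[37,18],[47,0]]
[[12,3],[18,1],[29,0],[37,18],[47,0]]
[[1,11],[3,0],[12,3],[18,1],[29,0],[37,18],[47,0]]
[[1,11],[3,0],[12,3],[18,1],[29,0],[37,18],[47,0]]
[[1,11],[3,0],[12,3],[18,1],[29,0],[37,18],[47,0],[48,3],[50,0]]
[[1,11],[3,0],[12,3],[18,1],[29,0],[37,18],[47,16],[50,0]]
[[1,11],[3,0],[12,3],[18,1],[29,0],[37,18],[47,16],[50,0]]
[[1,11],[3,0],[12,3],[18,1],[27,14],[37,18],[47,16],[50,0]]
[[1,11],[3,0],[12,3],[18,1],[27,14],[37,18],[47,16],[50,0]]
[[1,11],[3,0],[12,3],[18,1],[22,18],[29,14],[37,18],[47,16],[50,0]]
[[1,11],[3,0],[12,3],[18,19],[21,1],[22,18],[29,14],[37,18],[47,16],[50,0]]
[[1,11],[3,0],[12,3],[18,19],[21,3],[22,18],[29,14],[37,18],[47,16],[50,0]]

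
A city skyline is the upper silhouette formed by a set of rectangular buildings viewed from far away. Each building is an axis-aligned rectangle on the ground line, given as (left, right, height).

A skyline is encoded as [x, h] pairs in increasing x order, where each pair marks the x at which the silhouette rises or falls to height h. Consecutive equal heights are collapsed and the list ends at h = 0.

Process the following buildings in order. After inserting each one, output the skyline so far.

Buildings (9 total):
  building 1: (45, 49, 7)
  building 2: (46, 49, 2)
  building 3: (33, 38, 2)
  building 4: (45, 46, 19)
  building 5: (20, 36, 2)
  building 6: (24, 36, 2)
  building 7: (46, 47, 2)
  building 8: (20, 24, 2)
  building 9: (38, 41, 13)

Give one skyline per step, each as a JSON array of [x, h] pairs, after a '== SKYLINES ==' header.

== SKYLINES ==
[[45,7],[49,0]]
[[45,7],[49,0]]
[[33,2],[38,0],[45,7],[49,0]]
[[33,2],[38,0],[45,19],[46,7],[49,0]]
[[20,2],[38,0],[45,19],[46,7],[49,0]]
[[20,2],[38,0],[45,19],[46,7],[49,0]]
[[20,2],[38,0],[45,19],[46,7],[49,0]]
[[20,2],[38,0],[45,19],[46,7],[49,0]]
[[20,2],[38,13],[41,0],[45,19],[46,7],[49,0]]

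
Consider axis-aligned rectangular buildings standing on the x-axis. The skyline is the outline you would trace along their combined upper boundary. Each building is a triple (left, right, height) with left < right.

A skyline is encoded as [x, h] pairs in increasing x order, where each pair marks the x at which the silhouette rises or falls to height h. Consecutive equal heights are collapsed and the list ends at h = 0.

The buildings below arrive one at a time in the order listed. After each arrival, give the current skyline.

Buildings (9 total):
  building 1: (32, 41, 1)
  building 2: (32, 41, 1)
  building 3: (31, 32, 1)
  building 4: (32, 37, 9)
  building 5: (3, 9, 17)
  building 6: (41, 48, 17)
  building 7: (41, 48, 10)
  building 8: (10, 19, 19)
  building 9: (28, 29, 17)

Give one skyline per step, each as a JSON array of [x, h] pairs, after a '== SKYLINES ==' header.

== SKYLINES ==
[[32,1],[41,0]]
[[32,1],[41,0]]
[[31,1],[41,0]]
[[31,1],[32,9],[37,1],[41,0]]
[[3,17],[9,0],[31,1],[32,9],[37,1],[41,0]]
[[3,17],[9,0],[31,1],[32,9],[37,1],[41,17],[48,0]]
[[3,17],[9,0],[31,1],[32,9],[37,1],[41,17],[48,0]]
[[3,17],[9,0],[10,19],[19,0],[31,1],[32,9],[37,1],[41,17],[48,0]]
[[3,17],[9,0],[10,19],[19,0],[28,17],[29,0],[31,1],[32,9],[37,1],[41,17],[48,0]]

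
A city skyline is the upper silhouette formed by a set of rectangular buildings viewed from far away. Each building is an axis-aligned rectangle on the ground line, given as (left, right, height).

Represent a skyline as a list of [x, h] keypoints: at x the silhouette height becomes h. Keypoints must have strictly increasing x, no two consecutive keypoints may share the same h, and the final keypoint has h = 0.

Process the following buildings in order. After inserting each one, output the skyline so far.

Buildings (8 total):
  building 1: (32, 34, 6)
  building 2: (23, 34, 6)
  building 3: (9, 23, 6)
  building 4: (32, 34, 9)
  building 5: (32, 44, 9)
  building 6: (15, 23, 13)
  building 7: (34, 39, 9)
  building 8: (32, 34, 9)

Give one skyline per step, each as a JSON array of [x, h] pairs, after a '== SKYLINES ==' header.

== SKYLINES ==
[[32,6],[34,0]]
[[23,6],[34,0]]
[[9,6],[34,0]]
[[9,6],[32,9],[34,0]]
[[9,6],[32,9],[44,0]]
[[9,6],[15,13],[23,6],[32,9],[44,0]]
[[9,6],[15,13],[23,6],[32,9],[44,0]]
[[9,6],[15,13],[23,6],[32,9],[44,0]]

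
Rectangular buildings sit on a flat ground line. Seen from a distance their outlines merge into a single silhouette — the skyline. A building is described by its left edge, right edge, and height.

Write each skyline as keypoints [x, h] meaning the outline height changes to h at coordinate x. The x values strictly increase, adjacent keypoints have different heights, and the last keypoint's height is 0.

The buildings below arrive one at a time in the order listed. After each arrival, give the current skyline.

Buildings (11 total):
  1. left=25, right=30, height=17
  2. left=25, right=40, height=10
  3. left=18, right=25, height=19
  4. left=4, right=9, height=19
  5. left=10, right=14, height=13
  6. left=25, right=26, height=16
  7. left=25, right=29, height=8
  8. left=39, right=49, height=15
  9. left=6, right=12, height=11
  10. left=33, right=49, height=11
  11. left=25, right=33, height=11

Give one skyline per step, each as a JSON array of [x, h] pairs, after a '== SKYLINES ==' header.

== SKYLINES ==
[[25,17],[30,0]]
[[25,17],[30,10],[40,0]]
[[18,19],[25,17],[30,10],[40,0]]
[[4,19],[9,0],[18,19],[25,17],[30,10],[40,0]]
[[4,19],[9,0],[10,13],[14,0],[18,19],[25,17],[30,10],[40,0]]
[[4,19],[9,0],[10,13],[14,0],[18,19],[25,17],[30,10],[40,0]]
[[4,19],[9,0],[10,13],[14,0],[18,19],[25,17],[30,10],[40,0]]
[[4,19],[9,0],[10,13],[14,0],[18,19],[25,17],[30,10],[39,15],[49,0]]
[[4,19],[9,11],[10,13],[14,0],[18,19],[25,17],[30,10],[39,15],[49,0]]
[[4,19],[9,11],[10,13],[14,0],[18,19],[25,17],[30,10],[33,11],[39,15],[49,0]]
[[4,19],[9,11],[10,13],[14,0],[18,19],[25,17],[30,11],[39,15],[49,0]]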